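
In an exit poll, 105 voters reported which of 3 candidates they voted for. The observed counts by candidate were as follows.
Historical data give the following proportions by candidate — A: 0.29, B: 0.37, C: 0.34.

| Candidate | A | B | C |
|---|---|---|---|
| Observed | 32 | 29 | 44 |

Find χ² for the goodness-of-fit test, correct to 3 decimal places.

Expected counts E_i = n·p_i: 105×0.29 = 30.45, 105×0.37 = 38.85, 105×0.34 = 35.7.
χ² = (32−30.45)²/30.45 + (29−38.85)²/38.85 + (44−35.7)²/35.7
   = 0.0789 + 2.4974 + 1.9297
Sum = 4.506

4.506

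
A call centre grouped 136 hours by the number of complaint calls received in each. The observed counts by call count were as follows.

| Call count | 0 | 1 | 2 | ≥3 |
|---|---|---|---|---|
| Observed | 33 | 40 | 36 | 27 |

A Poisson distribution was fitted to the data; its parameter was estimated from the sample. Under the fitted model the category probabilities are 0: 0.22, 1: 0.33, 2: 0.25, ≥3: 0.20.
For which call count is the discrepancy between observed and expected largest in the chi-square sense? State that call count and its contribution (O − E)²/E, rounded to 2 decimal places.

1, 0.53

Expected counts E_i = n·p_i: 136×0.22 = 29.92, 136×0.33 = 44.88, 136×0.25 = 34, 136×0.20 = 27.2.
cat         O        E   (O−E)²/E
0          33    29.92      0.317
1          40    44.88      0.531
2          36       34      0.118
≥3         27     27.2      0.001
The largest term is for 1: 0.53.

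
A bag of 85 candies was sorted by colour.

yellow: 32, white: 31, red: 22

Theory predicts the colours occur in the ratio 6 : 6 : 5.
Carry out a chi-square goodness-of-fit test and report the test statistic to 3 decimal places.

0.527

Ratio total = 17. Expected counts: 85×6/17 = 30, 85×6/17 = 30, 85×5/17 = 25.
yellow: (32 − 30)²/30 = 4/30 = 0.1333
white: (31 − 30)²/30 = 1/30 = 0.0333
red: (22 − 25)²/25 = 9/25 = 0.3600
Sum = 0.527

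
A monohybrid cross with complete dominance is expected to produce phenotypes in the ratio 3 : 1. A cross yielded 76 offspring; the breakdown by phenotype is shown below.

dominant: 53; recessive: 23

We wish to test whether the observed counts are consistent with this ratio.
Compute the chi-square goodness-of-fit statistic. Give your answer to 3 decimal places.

1.123

Ratio total = 4. Expected counts: 76×3/4 = 57, 76×1/4 = 19.
cat            O        E   (O−E)²/E
dominant      53       57     0.2807
recessive     23       19     0.8421
Sum = 1.123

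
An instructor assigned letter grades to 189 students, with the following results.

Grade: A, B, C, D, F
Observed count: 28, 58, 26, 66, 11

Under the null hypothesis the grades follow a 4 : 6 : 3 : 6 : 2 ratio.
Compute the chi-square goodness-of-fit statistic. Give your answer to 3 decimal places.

7.500

Ratio total = 21. Expected counts: 189×4/21 = 36, 189×6/21 = 54, 189×3/21 = 27, 189×6/21 = 54, 189×2/21 = 18.
χ² = (28−36)²/36 + (58−54)²/54 + (26−27)²/27 + (66−54)²/54 + (11−18)²/18
   = 1.7778 + 0.2963 + 0.0370 + 2.6667 + 2.7222
Sum = 7.500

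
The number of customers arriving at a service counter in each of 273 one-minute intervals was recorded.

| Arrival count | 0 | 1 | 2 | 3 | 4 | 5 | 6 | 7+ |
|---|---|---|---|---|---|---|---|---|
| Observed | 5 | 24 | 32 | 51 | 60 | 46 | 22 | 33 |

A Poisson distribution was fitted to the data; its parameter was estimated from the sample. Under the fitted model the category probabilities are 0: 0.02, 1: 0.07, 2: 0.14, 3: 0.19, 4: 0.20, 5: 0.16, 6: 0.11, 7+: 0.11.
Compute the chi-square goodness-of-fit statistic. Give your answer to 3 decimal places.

Expected counts E_i = n·p_i: 273×0.02 = 5.46, 273×0.07 = 19.11, 273×0.14 = 38.22, 273×0.19 = 51.87, 273×0.20 = 54.6, 273×0.16 = 43.68, 273×0.11 = 30.03, 273×0.11 = 30.03.
0: (5 − 5.46)²/5.46 = 0.2116/5.46 = 0.0388
1: (24 − 19.11)²/19.11 = 23.9121/19.11 = 1.2513
2: (32 − 38.22)²/38.22 = 38.6884/38.22 = 1.0123
3: (51 − 51.87)²/51.87 = 0.7569/51.87 = 0.0146
4: (60 − 54.6)²/54.6 = 29.16/54.6 = 0.5341
5: (46 − 43.68)²/43.68 = 5.3824/43.68 = 0.1232
6: (22 − 30.03)²/30.03 = 64.4809/30.03 = 2.1472
7+: (33 − 30.03)²/30.03 = 8.8209/30.03 = 0.2937
Sum = 5.415

5.415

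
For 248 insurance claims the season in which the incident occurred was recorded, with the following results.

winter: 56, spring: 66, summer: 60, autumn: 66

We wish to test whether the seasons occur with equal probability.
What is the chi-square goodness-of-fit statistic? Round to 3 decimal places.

Expected count for each of the 4 categories: 248/4 = 62.
winter: (56 − 62)²/62 = 36/62 = 0.5806
spring: (66 − 62)²/62 = 16/62 = 0.2581
summer: (60 − 62)²/62 = 4/62 = 0.0645
autumn: (66 − 62)²/62 = 16/62 = 0.2581
Sum = 1.161

1.161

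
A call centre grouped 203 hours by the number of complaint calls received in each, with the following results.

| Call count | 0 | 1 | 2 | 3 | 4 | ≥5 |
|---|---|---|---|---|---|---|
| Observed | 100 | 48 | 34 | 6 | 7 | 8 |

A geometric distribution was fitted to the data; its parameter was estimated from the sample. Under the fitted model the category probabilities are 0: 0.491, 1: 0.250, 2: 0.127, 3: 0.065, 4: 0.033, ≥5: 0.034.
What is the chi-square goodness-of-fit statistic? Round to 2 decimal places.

6.88

Expected counts E_i = n·p_i: 203×0.491 = 99.673, 203×0.250 = 50.75, 203×0.127 = 25.781, 203×0.065 = 13.195, 203×0.033 = 6.699, 203×0.034 = 6.902.
0: (100 − 99.673)²/99.673 = 0.106929/99.673 = 0.001
1: (48 − 50.75)²/50.75 = 7.5625/50.75 = 0.149
2: (34 − 25.781)²/25.781 = 67.551961/25.781 = 2.620
3: (6 − 13.195)²/13.195 = 51.768025/13.195 = 3.923
4: (7 − 6.699)²/6.699 = 0.090601/6.699 = 0.014
≥5: (8 − 6.902)²/6.902 = 1.205604/6.902 = 0.175
Sum = 6.88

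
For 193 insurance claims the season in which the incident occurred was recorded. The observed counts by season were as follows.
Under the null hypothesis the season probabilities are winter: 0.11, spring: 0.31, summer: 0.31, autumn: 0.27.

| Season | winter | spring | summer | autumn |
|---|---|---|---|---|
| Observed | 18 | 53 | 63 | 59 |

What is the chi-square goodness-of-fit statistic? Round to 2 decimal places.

Expected counts E_i = n·p_i: 193×0.11 = 21.23, 193×0.31 = 59.83, 193×0.31 = 59.83, 193×0.27 = 52.11.
cat         O        E   (O−E)²/E
winter     18    21.23      0.491
spring     53    59.83      0.780
summer     63    59.83      0.168
autumn     59    52.11      0.911
Sum = 2.35

2.35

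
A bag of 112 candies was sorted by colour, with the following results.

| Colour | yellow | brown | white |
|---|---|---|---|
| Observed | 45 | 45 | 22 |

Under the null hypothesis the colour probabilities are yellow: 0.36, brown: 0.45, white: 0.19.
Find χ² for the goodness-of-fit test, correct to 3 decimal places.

1.146

Expected counts E_i = n·p_i: 112×0.36 = 40.32, 112×0.45 = 50.4, 112×0.19 = 21.28.
yellow: (45 − 40.32)²/40.32 = 21.9024/40.32 = 0.5432
brown: (45 − 50.4)²/50.4 = 29.16/50.4 = 0.5786
white: (22 − 21.28)²/21.28 = 0.5184/21.28 = 0.0244
Sum = 1.146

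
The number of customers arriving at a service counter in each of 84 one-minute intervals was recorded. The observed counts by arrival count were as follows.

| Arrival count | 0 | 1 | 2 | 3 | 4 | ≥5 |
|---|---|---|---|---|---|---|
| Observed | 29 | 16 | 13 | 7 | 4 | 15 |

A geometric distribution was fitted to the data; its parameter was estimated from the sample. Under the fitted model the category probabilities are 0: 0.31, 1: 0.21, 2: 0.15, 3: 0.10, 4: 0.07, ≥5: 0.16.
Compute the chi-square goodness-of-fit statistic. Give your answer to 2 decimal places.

Expected counts E_i = n·p_i: 84×0.31 = 26.04, 84×0.21 = 17.64, 84×0.15 = 12.6, 84×0.10 = 8.4, 84×0.07 = 5.88, 84×0.16 = 13.44.
0: (29 − 26.04)²/26.04 = 8.7616/26.04 = 0.336
1: (16 − 17.64)²/17.64 = 2.6896/17.64 = 0.152
2: (13 − 12.6)²/12.6 = 0.16/12.6 = 0.013
3: (7 − 8.4)²/8.4 = 1.96/8.4 = 0.233
4: (4 − 5.88)²/5.88 = 3.5344/5.88 = 0.601
≥5: (15 − 13.44)²/13.44 = 2.4336/13.44 = 0.181
Sum = 1.52

1.52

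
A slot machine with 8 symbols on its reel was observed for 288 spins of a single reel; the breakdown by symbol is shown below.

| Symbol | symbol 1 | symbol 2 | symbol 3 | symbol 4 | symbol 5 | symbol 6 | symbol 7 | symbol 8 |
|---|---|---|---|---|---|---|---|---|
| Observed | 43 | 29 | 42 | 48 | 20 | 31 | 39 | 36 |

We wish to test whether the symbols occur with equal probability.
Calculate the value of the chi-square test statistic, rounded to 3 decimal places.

Under H₀ each category has probability 1/8, so each expected count is 288/8 = 36.
χ² = (43−36)²/36 + (29−36)²/36 + (42−36)²/36 + (48−36)²/36 + (20−36)²/36 + (31−36)²/36 + (39−36)²/36 + (36−36)²/36
   = 1.3611 + 1.3611 + 1.0000 + 4.0000 + 7.1111 + 0.6944 + 0.2500 + 0.0000
Sum = 15.778

15.778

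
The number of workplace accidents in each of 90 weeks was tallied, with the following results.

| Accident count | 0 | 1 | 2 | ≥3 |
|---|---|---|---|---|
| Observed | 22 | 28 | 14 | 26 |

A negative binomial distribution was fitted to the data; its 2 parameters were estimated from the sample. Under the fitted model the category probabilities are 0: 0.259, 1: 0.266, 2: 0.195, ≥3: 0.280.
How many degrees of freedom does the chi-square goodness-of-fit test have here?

1

There are k = 4 categories and 2 parameters estimated from the data, so df = 4 − 1 − 2 = 1.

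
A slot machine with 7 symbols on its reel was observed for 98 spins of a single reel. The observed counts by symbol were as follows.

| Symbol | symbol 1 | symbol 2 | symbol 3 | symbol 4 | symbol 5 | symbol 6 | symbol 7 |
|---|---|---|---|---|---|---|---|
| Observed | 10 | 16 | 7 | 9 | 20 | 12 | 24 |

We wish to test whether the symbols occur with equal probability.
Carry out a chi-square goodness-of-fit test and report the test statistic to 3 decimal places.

16.714

Expected count for each of the 7 categories: 98/7 = 14.
cat           O        E   (O−E)²/E
symbol 1     10       14     1.1429
symbol 2     16       14     0.2857
symbol 3      7       14     3.5000
symbol 4      9       14     1.7857
symbol 5     20       14     2.5714
symbol 6     12       14     0.2857
symbol 7     24       14     7.1429
Sum = 16.714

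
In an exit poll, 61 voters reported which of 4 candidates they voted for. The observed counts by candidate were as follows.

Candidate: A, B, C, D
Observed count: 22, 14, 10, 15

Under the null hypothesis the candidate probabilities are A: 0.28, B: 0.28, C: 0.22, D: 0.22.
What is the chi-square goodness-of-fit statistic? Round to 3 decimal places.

Expected counts E_i = n·p_i: 61×0.28 = 17.08, 61×0.28 = 17.08, 61×0.22 = 13.42, 61×0.22 = 13.42.
χ² = (22−17.08)²/17.08 + (14−17.08)²/17.08 + (10−13.42)²/13.42 + (15−13.42)²/13.42
   = 1.4172 + 0.5554 + 0.8716 + 0.1860
Sum = 3.030

3.030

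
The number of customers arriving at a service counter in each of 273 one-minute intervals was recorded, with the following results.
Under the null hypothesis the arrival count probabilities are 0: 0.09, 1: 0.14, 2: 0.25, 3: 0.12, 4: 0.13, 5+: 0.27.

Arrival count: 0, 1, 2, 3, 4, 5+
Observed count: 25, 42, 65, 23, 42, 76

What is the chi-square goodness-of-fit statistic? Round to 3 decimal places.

Expected counts E_i = n·p_i: 273×0.09 = 24.57, 273×0.14 = 38.22, 273×0.25 = 68.25, 273×0.12 = 32.76, 273×0.13 = 35.49, 273×0.27 = 73.71.
χ² = (25−24.57)²/24.57 + (42−38.22)²/38.22 + (65−68.25)²/68.25 + (23−32.76)²/32.76 + (42−35.49)²/35.49 + (76−73.71)²/73.71
   = 0.0075 + 0.3738 + 0.1548 + 2.9077 + 1.1941 + 0.0711
Sum = 4.709

4.709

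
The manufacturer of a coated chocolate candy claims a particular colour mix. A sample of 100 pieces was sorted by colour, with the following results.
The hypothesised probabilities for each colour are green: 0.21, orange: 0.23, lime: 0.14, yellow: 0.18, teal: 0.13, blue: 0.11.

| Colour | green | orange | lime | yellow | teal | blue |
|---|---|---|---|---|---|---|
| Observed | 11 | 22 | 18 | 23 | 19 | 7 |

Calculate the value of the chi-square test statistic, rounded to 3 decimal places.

Expected counts E_i = n·p_i: 100×0.21 = 21, 100×0.23 = 23, 100×0.14 = 14, 100×0.18 = 18, 100×0.13 = 13, 100×0.11 = 11.
cat         O        E   (O−E)²/E
green      11       21     4.7619
orange     22       23     0.0435
lime       18       14     1.1429
yellow     23       18     1.3889
teal       19       13     2.7692
blue        7       11     1.4545
Sum = 11.561

11.561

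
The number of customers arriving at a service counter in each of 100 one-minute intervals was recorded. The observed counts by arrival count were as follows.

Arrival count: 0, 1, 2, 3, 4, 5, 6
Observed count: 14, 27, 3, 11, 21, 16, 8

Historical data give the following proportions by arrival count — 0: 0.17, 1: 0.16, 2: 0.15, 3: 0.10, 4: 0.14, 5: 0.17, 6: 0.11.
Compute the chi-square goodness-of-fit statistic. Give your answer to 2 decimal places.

22.17

Expected counts E_i = n·p_i: 100×0.17 = 17, 100×0.16 = 16, 100×0.15 = 15, 100×0.10 = 10, 100×0.14 = 14, 100×0.17 = 17, 100×0.11 = 11.
cat         O        E   (O−E)²/E
0          14       17      0.529
1          27       16      7.563
2           3       15      9.600
3          11       10      0.100
4          21       14      3.500
5          16       17      0.059
6           8       11      0.818
Sum = 22.17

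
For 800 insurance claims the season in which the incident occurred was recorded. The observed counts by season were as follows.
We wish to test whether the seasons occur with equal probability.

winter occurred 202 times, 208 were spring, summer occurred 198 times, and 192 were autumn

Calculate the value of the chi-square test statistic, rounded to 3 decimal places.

Under H₀ each category has probability 1/4, so each expected count is 800/4 = 200.
χ² = (202−200)²/200 + (208−200)²/200 + (198−200)²/200 + (192−200)²/200
   = 0.0200 + 0.3200 + 0.0200 + 0.3200
Sum = 0.680

0.680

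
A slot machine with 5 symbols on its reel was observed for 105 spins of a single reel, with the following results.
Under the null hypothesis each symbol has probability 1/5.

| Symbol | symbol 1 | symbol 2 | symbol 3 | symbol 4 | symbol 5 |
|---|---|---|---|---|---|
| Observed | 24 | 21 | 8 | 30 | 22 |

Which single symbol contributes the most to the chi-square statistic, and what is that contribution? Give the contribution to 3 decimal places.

symbol 3, 8.048

Expected count for each of the 5 categories: 105/5 = 21.
symbol 1: (24 − 21)²/21 = 9/21 = 0.4286
symbol 2: (21 − 21)²/21 = 0/21 = 0.0000
symbol 3: (8 − 21)²/21 = 169/21 = 8.0476
symbol 4: (30 − 21)²/21 = 81/21 = 3.8571
symbol 5: (22 − 21)²/21 = 1/21 = 0.0476
The largest term is for symbol 3: 8.048.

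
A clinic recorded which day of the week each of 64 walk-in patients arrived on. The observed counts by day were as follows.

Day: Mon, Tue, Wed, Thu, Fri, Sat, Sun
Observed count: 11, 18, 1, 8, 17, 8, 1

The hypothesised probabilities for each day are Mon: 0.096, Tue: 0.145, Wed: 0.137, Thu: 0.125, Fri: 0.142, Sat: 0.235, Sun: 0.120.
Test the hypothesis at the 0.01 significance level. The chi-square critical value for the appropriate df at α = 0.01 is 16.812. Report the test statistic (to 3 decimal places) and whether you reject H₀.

Expected counts E_i = n·p_i: 64×0.096 = 6.144, 64×0.145 = 9.28, 64×0.137 = 8.768, 64×0.125 = 8, 64×0.142 = 9.088, 64×0.235 = 15.04, 64×0.120 = 7.68.
χ² = (11−6.144)²/6.144 + (18−9.28)²/9.28 + (1−8.768)²/8.768 + (8−8)²/8 + (17−9.088)²/9.088 + (8−15.04)²/15.04 + (1−7.68)²/7.68
   = 3.8380 + 8.1938 + 6.8821 + 0.0000 + 6.8882 + 3.2953 + 5.8102
Sum = 34.908
df = 6. Since 34.908 > 16.812, we reject H₀.

34.908; reject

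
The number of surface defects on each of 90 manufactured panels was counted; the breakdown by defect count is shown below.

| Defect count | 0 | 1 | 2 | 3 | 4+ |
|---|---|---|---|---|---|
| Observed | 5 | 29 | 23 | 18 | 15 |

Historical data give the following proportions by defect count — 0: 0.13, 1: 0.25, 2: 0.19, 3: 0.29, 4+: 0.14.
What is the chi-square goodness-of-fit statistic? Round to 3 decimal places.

Expected counts E_i = n·p_i: 90×0.13 = 11.7, 90×0.25 = 22.5, 90×0.19 = 17.1, 90×0.29 = 26.1, 90×0.14 = 12.6.
χ² = (5−11.7)²/11.7 + (29−22.5)²/22.5 + (23−17.1)²/17.1 + (18−26.1)²/26.1 + (15−12.6)²/12.6
   = 3.8368 + 1.8778 + 2.0357 + 2.5138 + 0.4571
Sum = 10.721

10.721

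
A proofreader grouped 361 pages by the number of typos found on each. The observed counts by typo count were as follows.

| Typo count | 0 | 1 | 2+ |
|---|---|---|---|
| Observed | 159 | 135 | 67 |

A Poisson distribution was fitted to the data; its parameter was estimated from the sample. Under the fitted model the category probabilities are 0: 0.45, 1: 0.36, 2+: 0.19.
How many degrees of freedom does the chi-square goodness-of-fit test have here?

There are k = 3 categories and 1 parameter estimated from the data, so df = 3 − 1 − 1 = 1.

1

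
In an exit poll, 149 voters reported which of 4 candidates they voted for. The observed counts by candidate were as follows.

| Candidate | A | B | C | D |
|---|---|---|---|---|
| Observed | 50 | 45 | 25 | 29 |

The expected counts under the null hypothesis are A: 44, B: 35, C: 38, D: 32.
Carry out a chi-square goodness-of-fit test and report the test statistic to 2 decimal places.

χ² = (50−44)²/44 + (45−35)²/35 + (25−38)²/38 + (29−32)²/32
   = 0.818 + 2.857 + 4.447 + 0.281
Sum = 8.40

8.40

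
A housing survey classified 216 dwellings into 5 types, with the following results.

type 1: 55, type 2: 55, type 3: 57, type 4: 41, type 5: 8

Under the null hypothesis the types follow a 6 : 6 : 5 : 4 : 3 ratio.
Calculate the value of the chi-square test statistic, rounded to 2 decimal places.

Ratio total = 24. Expected counts: 216×6/24 = 54, 216×6/24 = 54, 216×5/24 = 45, 216×4/24 = 36, 216×3/24 = 27.
type 1: (55 − 54)²/54 = 1/54 = 0.019
type 2: (55 − 54)²/54 = 1/54 = 0.019
type 3: (57 − 45)²/45 = 144/45 = 3.200
type 4: (41 − 36)²/36 = 25/36 = 0.694
type 5: (8 − 27)²/27 = 361/27 = 13.370
Sum = 17.30

17.30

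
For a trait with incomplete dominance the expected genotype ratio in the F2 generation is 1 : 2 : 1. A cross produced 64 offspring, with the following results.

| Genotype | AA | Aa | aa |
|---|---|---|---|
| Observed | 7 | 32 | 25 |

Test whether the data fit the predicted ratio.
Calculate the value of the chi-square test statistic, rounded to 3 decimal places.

10.125

Ratio total = 4. Expected counts: 64×1/4 = 16, 64×2/4 = 32, 64×1/4 = 16.
AA: (7 − 16)²/16 = 81/16 = 5.0625
Aa: (32 − 32)²/32 = 0/32 = 0.0000
aa: (25 − 16)²/16 = 81/16 = 5.0625
Sum = 10.125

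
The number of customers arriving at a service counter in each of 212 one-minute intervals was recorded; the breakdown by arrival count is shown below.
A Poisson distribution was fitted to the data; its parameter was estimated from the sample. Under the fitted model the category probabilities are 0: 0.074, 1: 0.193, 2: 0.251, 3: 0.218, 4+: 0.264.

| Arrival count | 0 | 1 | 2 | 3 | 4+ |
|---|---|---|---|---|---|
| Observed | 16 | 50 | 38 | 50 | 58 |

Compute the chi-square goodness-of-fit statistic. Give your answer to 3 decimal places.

Expected counts E_i = n·p_i: 212×0.074 = 15.688, 212×0.193 = 40.916, 212×0.251 = 53.212, 212×0.218 = 46.216, 212×0.264 = 55.968.
cat         O        E   (O−E)²/E
0          16   15.688     0.0062
1          50   40.916     2.0168
2          38   53.212     4.3487
3          50   46.216     0.3098
4+         58   55.968     0.0738
Sum = 6.755

6.755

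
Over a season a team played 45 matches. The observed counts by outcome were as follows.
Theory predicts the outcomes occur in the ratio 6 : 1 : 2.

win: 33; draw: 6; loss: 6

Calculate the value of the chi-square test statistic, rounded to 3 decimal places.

Ratio total = 9. Expected counts: 45×6/9 = 30, 45×1/9 = 5, 45×2/9 = 10.
cat         O        E   (O−E)²/E
win        33       30     0.3000
draw        6        5     0.2000
loss        6       10     1.6000
Sum = 2.100

2.100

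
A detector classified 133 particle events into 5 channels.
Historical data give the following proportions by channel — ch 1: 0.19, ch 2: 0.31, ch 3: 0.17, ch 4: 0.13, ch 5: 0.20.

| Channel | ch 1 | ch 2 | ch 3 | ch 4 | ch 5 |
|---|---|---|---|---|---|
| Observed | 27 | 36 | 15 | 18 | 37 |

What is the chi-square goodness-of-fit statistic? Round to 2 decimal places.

Expected counts E_i = n·p_i: 133×0.19 = 25.27, 133×0.31 = 41.23, 133×0.17 = 22.61, 133×0.13 = 17.29, 133×0.20 = 26.6.
ch 1: (27 − 25.27)²/25.27 = 2.9929/25.27 = 0.118
ch 2: (36 − 41.23)²/41.23 = 27.3529/41.23 = 0.663
ch 3: (15 − 22.61)²/22.61 = 57.9121/22.61 = 2.561
ch 4: (18 − 17.29)²/17.29 = 0.5041/17.29 = 0.029
ch 5: (37 − 26.6)²/26.6 = 108.16/26.6 = 4.066
Sum = 7.44

7.44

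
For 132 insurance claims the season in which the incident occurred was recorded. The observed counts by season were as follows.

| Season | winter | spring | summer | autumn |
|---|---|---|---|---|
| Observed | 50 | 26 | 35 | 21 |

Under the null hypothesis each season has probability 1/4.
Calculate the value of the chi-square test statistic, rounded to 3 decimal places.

Expected count for each of the 4 categories: 132/4 = 33.
winter: (50 − 33)²/33 = 289/33 = 8.7576
spring: (26 − 33)²/33 = 49/33 = 1.4848
summer: (35 − 33)²/33 = 4/33 = 0.1212
autumn: (21 − 33)²/33 = 144/33 = 4.3636
Sum = 14.727

14.727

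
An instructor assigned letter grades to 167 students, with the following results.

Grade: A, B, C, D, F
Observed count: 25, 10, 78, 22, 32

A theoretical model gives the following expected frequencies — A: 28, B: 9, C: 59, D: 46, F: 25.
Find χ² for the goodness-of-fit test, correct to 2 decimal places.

21.03

χ² = (25−28)²/28 + (10−9)²/9 + (78−59)²/59 + (22−46)²/46 + (32−25)²/25
   = 0.321 + 0.111 + 6.119 + 12.522 + 1.960
Sum = 21.03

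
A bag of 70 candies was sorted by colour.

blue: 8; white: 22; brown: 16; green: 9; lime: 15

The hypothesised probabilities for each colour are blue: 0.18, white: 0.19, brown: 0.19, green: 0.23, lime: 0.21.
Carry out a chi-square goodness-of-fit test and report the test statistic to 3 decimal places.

Expected counts E_i = n·p_i: 70×0.18 = 12.6, 70×0.19 = 13.3, 70×0.19 = 13.3, 70×0.23 = 16.1, 70×0.21 = 14.7.
cat         O        E   (O−E)²/E
blue        8     12.6     1.6794
white      22     13.3     5.6910
brown      16     13.3     0.5481
green       9     16.1     3.1311
lime       15     14.7     0.0061
Sum = 11.056

11.056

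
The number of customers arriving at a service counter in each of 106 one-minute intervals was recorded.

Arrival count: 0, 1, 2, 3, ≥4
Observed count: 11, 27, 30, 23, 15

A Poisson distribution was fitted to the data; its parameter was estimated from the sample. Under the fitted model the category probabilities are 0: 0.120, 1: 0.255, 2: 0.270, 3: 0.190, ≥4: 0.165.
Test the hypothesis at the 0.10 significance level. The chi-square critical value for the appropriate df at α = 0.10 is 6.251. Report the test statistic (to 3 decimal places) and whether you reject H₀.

Expected counts E_i = n·p_i: 106×0.120 = 12.72, 106×0.255 = 27.03, 106×0.270 = 28.62, 106×0.190 = 20.14, 106×0.165 = 17.49.
0: (11 − 12.72)²/12.72 = 2.9584/12.72 = 0.2326
1: (27 − 27.03)²/27.03 = 0.0009/27.03 = 0.0000
2: (30 − 28.62)²/28.62 = 1.9044/28.62 = 0.0665
3: (23 − 20.14)²/20.14 = 8.1796/20.14 = 0.4061
≥4: (15 − 17.49)²/17.49 = 6.2001/17.49 = 0.3545
Sum = 1.060
df = 3. Since 1.060 < 6.251, we do not reject H₀.

1.060; do not reject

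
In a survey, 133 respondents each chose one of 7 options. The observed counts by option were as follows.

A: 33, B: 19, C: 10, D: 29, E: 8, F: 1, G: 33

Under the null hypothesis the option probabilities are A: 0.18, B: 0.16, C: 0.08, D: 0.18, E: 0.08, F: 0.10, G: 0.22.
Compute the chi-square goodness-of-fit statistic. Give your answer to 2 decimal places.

17.29

Expected counts E_i = n·p_i: 133×0.18 = 23.94, 133×0.16 = 21.28, 133×0.08 = 10.64, 133×0.18 = 23.94, 133×0.08 = 10.64, 133×0.10 = 13.3, 133×0.22 = 29.26.
A: (33 − 23.94)²/23.94 = 82.0836/23.94 = 3.429
B: (19 − 21.28)²/21.28 = 5.1984/21.28 = 0.244
C: (10 − 10.64)²/10.64 = 0.4096/10.64 = 0.038
D: (29 − 23.94)²/23.94 = 25.6036/23.94 = 1.069
E: (8 − 10.64)²/10.64 = 6.9696/10.64 = 0.655
F: (1 − 13.3)²/13.3 = 151.29/13.3 = 11.375
G: (33 − 29.26)²/29.26 = 13.9876/29.26 = 0.478
Sum = 17.29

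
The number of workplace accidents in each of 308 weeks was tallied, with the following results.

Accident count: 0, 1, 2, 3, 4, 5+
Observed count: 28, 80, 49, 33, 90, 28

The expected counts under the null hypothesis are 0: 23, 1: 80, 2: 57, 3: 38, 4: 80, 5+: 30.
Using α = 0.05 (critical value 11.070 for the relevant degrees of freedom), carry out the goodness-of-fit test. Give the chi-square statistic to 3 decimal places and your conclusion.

4.251; do not reject

0: (28 − 23)²/23 = 25/23 = 1.0870
1: (80 − 80)²/80 = 0/80 = 0.0000
2: (49 − 57)²/57 = 64/57 = 1.1228
3: (33 − 38)²/38 = 25/38 = 0.6579
4: (90 − 80)²/80 = 100/80 = 1.2500
5+: (28 − 30)²/30 = 4/30 = 0.1333
Sum = 4.251
df = 5. Since 4.251 < 11.070, we do not reject H₀.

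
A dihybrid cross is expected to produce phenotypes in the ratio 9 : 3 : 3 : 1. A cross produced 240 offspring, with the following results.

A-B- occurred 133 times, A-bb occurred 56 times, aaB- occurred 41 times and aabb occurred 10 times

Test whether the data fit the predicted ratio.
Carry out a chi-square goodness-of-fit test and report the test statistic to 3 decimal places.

4.741

Ratio total = 16. Expected counts: 240×9/16 = 135, 240×3/16 = 45, 240×3/16 = 45, 240×1/16 = 15.
cat         O        E   (O−E)²/E
A-B-      133      135     0.0296
A-bb       56       45     2.6889
aaB-       41       45     0.3556
aabb       10       15     1.6667
Sum = 4.741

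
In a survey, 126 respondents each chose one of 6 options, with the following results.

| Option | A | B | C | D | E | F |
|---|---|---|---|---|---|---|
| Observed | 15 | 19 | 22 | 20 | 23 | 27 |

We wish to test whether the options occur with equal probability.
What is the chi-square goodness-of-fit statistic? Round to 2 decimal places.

3.90

Expected count for each of the 6 categories: 126/6 = 21.
χ² = (15−21)²/21 + (19−21)²/21 + (22−21)²/21 + (20−21)²/21 + (23−21)²/21 + (27−21)²/21
   = 1.714 + 0.190 + 0.048 + 0.048 + 0.190 + 1.714
Sum = 3.90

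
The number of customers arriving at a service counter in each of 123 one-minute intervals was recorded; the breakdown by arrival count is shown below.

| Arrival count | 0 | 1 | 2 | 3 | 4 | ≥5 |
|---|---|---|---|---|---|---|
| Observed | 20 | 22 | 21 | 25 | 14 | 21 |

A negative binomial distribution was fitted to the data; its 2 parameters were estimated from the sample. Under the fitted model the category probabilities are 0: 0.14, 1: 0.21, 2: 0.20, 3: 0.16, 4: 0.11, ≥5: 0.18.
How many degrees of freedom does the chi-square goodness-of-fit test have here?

3

There are k = 6 categories and 2 parameters estimated from the data, so df = 6 − 1 − 2 = 3.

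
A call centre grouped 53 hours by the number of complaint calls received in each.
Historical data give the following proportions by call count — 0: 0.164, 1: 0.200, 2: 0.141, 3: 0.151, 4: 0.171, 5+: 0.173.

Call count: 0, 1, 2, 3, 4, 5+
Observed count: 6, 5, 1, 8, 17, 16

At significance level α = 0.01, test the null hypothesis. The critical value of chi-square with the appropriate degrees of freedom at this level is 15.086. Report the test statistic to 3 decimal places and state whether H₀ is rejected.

21.439; reject

Expected counts E_i = n·p_i: 53×0.164 = 8.692, 53×0.200 = 10.6, 53×0.141 = 7.473, 53×0.151 = 8.003, 53×0.171 = 9.063, 53×0.173 = 9.169.
cat         O        E   (O−E)²/E
0           6    8.692     0.8337
1           5     10.6     2.9585
2           1    7.473     5.6068
3           8    8.003     0.0000
4          17    9.063     6.9509
5+         16    9.169     5.0892
Sum = 21.439
df = 5. Since 21.439 > 15.086, we reject H₀.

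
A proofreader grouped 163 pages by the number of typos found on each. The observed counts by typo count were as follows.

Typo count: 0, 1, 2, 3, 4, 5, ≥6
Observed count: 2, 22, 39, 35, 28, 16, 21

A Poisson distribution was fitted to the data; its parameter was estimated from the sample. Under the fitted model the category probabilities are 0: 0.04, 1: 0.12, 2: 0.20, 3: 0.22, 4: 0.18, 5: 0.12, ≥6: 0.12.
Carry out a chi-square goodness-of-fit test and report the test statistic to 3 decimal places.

Expected counts E_i = n·p_i: 163×0.04 = 6.52, 163×0.12 = 19.56, 163×0.20 = 32.6, 163×0.22 = 35.86, 163×0.18 = 29.34, 163×0.12 = 19.56, 163×0.12 = 19.56.
χ² = (2−6.52)²/6.52 + (22−19.56)²/19.56 + (39−32.6)²/32.6 + (35−35.86)²/35.86 + (28−29.34)²/29.34 + (16−19.56)²/19.56 + (21−19.56)²/19.56
   = 3.1335 + 0.3044 + 1.2564 + 0.0206 + 0.0612 + 0.6479 + 0.1060
Sum = 5.530

5.530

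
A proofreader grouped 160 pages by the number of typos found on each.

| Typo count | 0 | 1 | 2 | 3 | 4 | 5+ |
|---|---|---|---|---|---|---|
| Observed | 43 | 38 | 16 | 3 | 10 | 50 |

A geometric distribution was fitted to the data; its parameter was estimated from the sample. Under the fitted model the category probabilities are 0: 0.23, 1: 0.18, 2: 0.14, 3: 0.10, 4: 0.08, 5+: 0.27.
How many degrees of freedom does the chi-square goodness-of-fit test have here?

4

There are k = 6 categories and 1 parameter estimated from the data, so df = 6 − 1 − 1 = 4.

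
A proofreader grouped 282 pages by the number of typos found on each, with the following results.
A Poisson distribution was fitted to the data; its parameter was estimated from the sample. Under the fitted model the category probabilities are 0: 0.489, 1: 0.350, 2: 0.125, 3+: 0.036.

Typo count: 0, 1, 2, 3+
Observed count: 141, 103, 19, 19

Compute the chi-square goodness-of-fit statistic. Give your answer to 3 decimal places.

15.460

Expected counts E_i = n·p_i: 282×0.489 = 137.898, 282×0.350 = 98.7, 282×0.125 = 35.25, 282×0.036 = 10.152.
cat         O        E   (O−E)²/E
0         141  137.898     0.0698
1         103     98.7     0.1873
2          19    35.25     7.4911
3+         19   10.152     7.7115
Sum = 15.460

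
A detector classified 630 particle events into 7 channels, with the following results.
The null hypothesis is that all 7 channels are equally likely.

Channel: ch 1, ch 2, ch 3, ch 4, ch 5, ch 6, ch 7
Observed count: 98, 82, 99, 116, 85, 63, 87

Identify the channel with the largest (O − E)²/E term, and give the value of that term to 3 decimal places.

Under H₀ each category has probability 1/7, so each expected count is 630/7 = 90.
ch 1: (98 − 90)²/90 = 64/90 = 0.7111
ch 2: (82 − 90)²/90 = 64/90 = 0.7111
ch 3: (99 − 90)²/90 = 81/90 = 0.9000
ch 4: (116 − 90)²/90 = 676/90 = 7.5111
ch 5: (85 − 90)²/90 = 25/90 = 0.2778
ch 6: (63 − 90)²/90 = 729/90 = 8.1000
ch 7: (87 − 90)²/90 = 9/90 = 0.1000
The largest term is for ch 6: 8.100.

ch 6, 8.100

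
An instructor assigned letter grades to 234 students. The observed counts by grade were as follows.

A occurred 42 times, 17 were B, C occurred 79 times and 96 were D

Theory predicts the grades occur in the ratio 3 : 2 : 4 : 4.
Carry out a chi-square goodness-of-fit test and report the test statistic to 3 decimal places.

21.375

Ratio total = 13. Expected counts: 234×3/13 = 54, 234×2/13 = 36, 234×4/13 = 72, 234×4/13 = 72.
cat         O        E   (O−E)²/E
A          42       54     2.6667
B          17       36    10.0278
C          79       72     0.6806
D          96       72     8.0000
Sum = 21.375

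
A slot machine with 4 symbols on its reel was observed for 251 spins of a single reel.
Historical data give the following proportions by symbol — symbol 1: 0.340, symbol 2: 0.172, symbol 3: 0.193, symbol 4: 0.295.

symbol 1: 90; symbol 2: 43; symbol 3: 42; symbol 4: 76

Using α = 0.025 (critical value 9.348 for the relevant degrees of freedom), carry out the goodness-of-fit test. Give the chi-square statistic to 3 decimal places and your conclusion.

Expected counts E_i = n·p_i: 251×0.340 = 85.34, 251×0.172 = 43.172, 251×0.193 = 48.443, 251×0.295 = 74.045.
cat           O        E   (O−E)²/E
symbol 1     90    85.34     0.2545
symbol 2     43   43.172     0.0007
symbol 3     42   48.443     0.8569
symbol 4     76   74.045     0.0516
Sum = 1.164
df = 3. Since 1.164 < 9.348, we do not reject H₀.

1.164; do not reject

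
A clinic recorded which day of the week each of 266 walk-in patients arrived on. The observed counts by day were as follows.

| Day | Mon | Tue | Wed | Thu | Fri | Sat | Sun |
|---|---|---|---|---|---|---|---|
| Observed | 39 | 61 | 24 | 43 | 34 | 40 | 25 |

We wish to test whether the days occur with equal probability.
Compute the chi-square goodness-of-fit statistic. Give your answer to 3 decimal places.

Under H₀ each category has probability 1/7, so each expected count is 266/7 = 38.
χ² = (39−38)²/38 + (61−38)²/38 + (24−38)²/38 + (43−38)²/38 + (34−38)²/38 + (40−38)²/38 + (25−38)²/38
   = 0.0263 + 13.9211 + 5.1579 + 0.6579 + 0.4211 + 0.1053 + 4.4474
Sum = 24.737

24.737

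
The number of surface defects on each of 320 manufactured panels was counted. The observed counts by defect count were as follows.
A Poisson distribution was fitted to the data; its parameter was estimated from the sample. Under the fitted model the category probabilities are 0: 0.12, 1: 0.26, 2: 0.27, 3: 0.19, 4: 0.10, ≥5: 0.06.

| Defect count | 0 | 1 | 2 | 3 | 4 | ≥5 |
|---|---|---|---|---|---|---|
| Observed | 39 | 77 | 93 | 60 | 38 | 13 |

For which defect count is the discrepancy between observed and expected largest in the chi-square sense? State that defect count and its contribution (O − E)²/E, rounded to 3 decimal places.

Expected counts E_i = n·p_i: 320×0.12 = 38.4, 320×0.26 = 83.2, 320×0.27 = 86.4, 320×0.19 = 60.8, 320×0.10 = 32, 320×0.06 = 19.2.
0: (39 − 38.4)²/38.4 = 0.36/38.4 = 0.0094
1: (77 − 83.2)²/83.2 = 38.44/83.2 = 0.4620
2: (93 − 86.4)²/86.4 = 43.56/86.4 = 0.5042
3: (60 − 60.8)²/60.8 = 0.64/60.8 = 0.0105
4: (38 − 32)²/32 = 36/32 = 1.1250
≥5: (13 − 19.2)²/19.2 = 38.44/19.2 = 2.0021
The largest term is for ≥5: 2.002.

≥5, 2.002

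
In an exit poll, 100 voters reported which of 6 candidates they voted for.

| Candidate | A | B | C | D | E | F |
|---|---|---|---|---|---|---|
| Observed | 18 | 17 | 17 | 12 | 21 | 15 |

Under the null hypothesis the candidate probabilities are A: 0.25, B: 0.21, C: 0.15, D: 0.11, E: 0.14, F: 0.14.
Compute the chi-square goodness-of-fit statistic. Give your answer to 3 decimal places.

6.651

Expected counts E_i = n·p_i: 100×0.25 = 25, 100×0.21 = 21, 100×0.15 = 15, 100×0.11 = 11, 100×0.14 = 14, 100×0.14 = 14.
A: (18 − 25)²/25 = 49/25 = 1.9600
B: (17 − 21)²/21 = 16/21 = 0.7619
C: (17 − 15)²/15 = 4/15 = 0.2667
D: (12 − 11)²/11 = 1/11 = 0.0909
E: (21 − 14)²/14 = 49/14 = 3.5000
F: (15 − 14)²/14 = 1/14 = 0.0714
Sum = 6.651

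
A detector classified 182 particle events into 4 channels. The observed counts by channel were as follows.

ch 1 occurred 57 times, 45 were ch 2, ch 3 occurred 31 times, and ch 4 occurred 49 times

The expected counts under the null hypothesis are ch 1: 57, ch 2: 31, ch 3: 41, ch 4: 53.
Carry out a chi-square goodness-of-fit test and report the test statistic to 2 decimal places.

9.06

ch 1: (57 − 57)²/57 = 0/57 = 0.000
ch 2: (45 − 31)²/31 = 196/31 = 6.323
ch 3: (31 − 41)²/41 = 100/41 = 2.439
ch 4: (49 − 53)²/53 = 16/53 = 0.302
Sum = 9.06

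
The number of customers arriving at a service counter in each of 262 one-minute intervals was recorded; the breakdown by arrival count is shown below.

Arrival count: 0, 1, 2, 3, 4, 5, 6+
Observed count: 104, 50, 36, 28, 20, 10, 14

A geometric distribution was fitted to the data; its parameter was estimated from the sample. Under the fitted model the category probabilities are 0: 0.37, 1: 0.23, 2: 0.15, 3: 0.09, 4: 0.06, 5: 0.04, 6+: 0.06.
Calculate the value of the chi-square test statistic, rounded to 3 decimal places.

Expected counts E_i = n·p_i: 262×0.37 = 96.94, 262×0.23 = 60.26, 262×0.15 = 39.3, 262×0.09 = 23.58, 262×0.06 = 15.72, 262×0.04 = 10.48, 262×0.06 = 15.72.
0: (104 − 96.94)²/96.94 = 49.8436/96.94 = 0.5142
1: (50 − 60.26)²/60.26 = 105.2676/60.26 = 1.7469
2: (36 − 39.3)²/39.3 = 10.89/39.3 = 0.2771
3: (28 − 23.58)²/23.58 = 19.5364/23.58 = 0.8285
4: (20 − 15.72)²/15.72 = 18.3184/15.72 = 1.1653
5: (10 − 10.48)²/10.48 = 0.2304/10.48 = 0.0220
6+: (14 − 15.72)²/15.72 = 2.9584/15.72 = 0.1882
Sum = 4.742

4.742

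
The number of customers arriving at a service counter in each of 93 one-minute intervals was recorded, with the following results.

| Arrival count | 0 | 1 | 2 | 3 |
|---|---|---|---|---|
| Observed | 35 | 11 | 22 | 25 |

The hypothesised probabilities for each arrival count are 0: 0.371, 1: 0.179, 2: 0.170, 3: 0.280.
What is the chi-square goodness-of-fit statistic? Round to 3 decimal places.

Expected counts E_i = n·p_i: 93×0.371 = 34.503, 93×0.179 = 16.647, 93×0.170 = 15.81, 93×0.280 = 26.04.
0: (35 − 34.503)²/34.503 = 0.247009/34.503 = 0.0072
1: (11 − 16.647)²/16.647 = 31.888609/16.647 = 1.9156
2: (22 − 15.81)²/15.81 = 38.3161/15.81 = 2.4235
3: (25 − 26.04)²/26.04 = 1.0816/26.04 = 0.0415
Sum = 4.388

4.388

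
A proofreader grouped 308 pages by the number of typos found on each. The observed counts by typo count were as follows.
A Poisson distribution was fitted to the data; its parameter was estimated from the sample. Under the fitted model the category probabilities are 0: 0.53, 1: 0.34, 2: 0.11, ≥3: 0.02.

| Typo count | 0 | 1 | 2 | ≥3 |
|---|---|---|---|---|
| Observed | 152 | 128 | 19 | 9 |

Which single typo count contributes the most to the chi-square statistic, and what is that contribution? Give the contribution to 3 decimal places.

Expected counts E_i = n·p_i: 308×0.53 = 163.24, 308×0.34 = 104.72, 308×0.11 = 33.88, 308×0.02 = 6.16.
cat         O        E   (O−E)²/E
0         152   163.24     0.7739
1         128   104.72     5.1753
2          19    33.88     6.5353
≥3          9     6.16     1.3094
The largest term is for 2: 6.535.

2, 6.535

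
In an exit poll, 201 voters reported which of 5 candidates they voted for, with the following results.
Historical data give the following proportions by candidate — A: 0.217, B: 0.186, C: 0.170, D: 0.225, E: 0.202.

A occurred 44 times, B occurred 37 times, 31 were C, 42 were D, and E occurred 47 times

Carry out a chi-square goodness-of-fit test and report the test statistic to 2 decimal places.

1.54

Expected counts E_i = n·p_i: 201×0.217 = 43.617, 201×0.186 = 37.386, 201×0.170 = 34.17, 201×0.225 = 45.225, 201×0.202 = 40.602.
A: (44 − 43.617)²/43.617 = 0.146689/43.617 = 0.003
B: (37 − 37.386)²/37.386 = 0.148996/37.386 = 0.004
C: (31 − 34.17)²/34.17 = 10.0489/34.17 = 0.294
D: (42 − 45.225)²/45.225 = 10.400625/45.225 = 0.230
E: (47 − 40.602)²/40.602 = 40.934404/40.602 = 1.008
Sum = 1.54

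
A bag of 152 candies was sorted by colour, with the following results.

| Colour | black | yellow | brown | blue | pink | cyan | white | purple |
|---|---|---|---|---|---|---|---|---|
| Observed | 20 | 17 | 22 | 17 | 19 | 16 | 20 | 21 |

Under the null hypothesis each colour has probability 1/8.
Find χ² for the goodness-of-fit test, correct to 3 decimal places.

1.684

Under H₀ each category has probability 1/8, so each expected count is 152/8 = 19.
black: (20 − 19)²/19 = 1/19 = 0.0526
yellow: (17 − 19)²/19 = 4/19 = 0.2105
brown: (22 − 19)²/19 = 9/19 = 0.4737
blue: (17 − 19)²/19 = 4/19 = 0.2105
pink: (19 − 19)²/19 = 0/19 = 0.0000
cyan: (16 − 19)²/19 = 9/19 = 0.4737
white: (20 − 19)²/19 = 1/19 = 0.0526
purple: (21 − 19)²/19 = 4/19 = 0.2105
Sum = 1.684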